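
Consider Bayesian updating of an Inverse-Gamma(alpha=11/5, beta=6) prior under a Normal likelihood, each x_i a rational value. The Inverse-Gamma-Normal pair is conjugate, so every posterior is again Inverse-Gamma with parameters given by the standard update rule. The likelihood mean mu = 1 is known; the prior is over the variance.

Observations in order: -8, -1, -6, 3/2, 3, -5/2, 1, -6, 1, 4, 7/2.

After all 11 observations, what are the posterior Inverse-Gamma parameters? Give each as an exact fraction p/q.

alpha=77/10, beta=907/8

obs 1: x=-8 → posterior Inverse-Gamma(27/10, 93/2)
obs 2: x=-1 → posterior Inverse-Gamma(16/5, 97/2)
obs 3: x=-6 → posterior Inverse-Gamma(37/10, 73)
obs 4: x=3/2 → posterior Inverse-Gamma(21/5, 585/8)
obs 5: x=3 → posterior Inverse-Gamma(47/10, 601/8)
obs 6: x=-5/2 → posterior Inverse-Gamma(26/5, 325/4)
obs 7: x=1 → posterior Inverse-Gamma(57/10, 325/4)
obs 8: x=-6 → posterior Inverse-Gamma(31/5, 423/4)
obs 9: x=1 → posterior Inverse-Gamma(67/10, 423/4)
obs 10: x=4 → posterior Inverse-Gamma(36/5, 441/4)
obs 11: x=7/2 → posterior Inverse-Gamma(77/10, 907/8)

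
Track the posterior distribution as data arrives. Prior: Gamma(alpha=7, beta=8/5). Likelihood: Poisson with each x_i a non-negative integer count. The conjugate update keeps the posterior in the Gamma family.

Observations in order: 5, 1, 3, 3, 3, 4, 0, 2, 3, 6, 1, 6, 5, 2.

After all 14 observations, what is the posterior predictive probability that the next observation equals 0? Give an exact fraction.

obs 1: x=5 → posterior Gamma(12, 13/5)
obs 2: x=1 → posterior Gamma(13, 18/5)
obs 3: x=3 → posterior Gamma(16, 23/5)
obs 4: x=3 → posterior Gamma(19, 28/5)
obs 5: x=3 → posterior Gamma(22, 33/5)
obs 6: x=4 → posterior Gamma(26, 38/5)
obs 7: x=0 → posterior Gamma(26, 43/5)
obs 8: x=2 → posterior Gamma(28, 48/5)
obs 9: x=3 → posterior Gamma(31, 53/5)
obs 10: x=6 → posterior Gamma(37, 58/5)
obs 11: x=1 → posterior Gamma(38, 63/5)
obs 12: x=6 → posterior Gamma(44, 68/5)
obs 13: x=5 → posterior Gamma(49, 73/5)
obs 14: x=2 → posterior Gamma(51, 78/5)

3139241573805528255087164013312353766216200483525994631329002405961898885695111235582441052700672/74641904363802797266214264251282814828210937723598580648775167654622860253966874545947033752606667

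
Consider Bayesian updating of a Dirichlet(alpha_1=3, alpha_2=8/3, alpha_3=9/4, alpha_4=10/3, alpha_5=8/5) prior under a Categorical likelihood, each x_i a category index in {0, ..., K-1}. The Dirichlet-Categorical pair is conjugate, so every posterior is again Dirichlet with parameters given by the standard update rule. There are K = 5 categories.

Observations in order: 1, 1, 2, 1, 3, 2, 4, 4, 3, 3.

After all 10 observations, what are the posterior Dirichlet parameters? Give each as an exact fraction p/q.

alpha_1=3, alpha_2=17/3, alpha_3=17/4, alpha_4=19/3, alpha_5=18/5

obs 1: x=1 → posterior Dirichlet(3, 11/3, 9/4, 10/3, 8/5)
obs 2: x=1 → posterior Dirichlet(3, 14/3, 9/4, 10/3, 8/5)
obs 3: x=2 → posterior Dirichlet(3, 14/3, 13/4, 10/3, 8/5)
obs 4: x=1 → posterior Dirichlet(3, 17/3, 13/4, 10/3, 8/5)
obs 5: x=3 → posterior Dirichlet(3, 17/3, 13/4, 13/3, 8/5)
obs 6: x=2 → posterior Dirichlet(3, 17/3, 17/4, 13/3, 8/5)
obs 7: x=4 → posterior Dirichlet(3, 17/3, 17/4, 13/3, 13/5)
obs 8: x=4 → posterior Dirichlet(3, 17/3, 17/4, 13/3, 18/5)
obs 9: x=3 → posterior Dirichlet(3, 17/3, 17/4, 16/3, 18/5)
obs 10: x=3 → posterior Dirichlet(3, 17/3, 17/4, 19/3, 18/5)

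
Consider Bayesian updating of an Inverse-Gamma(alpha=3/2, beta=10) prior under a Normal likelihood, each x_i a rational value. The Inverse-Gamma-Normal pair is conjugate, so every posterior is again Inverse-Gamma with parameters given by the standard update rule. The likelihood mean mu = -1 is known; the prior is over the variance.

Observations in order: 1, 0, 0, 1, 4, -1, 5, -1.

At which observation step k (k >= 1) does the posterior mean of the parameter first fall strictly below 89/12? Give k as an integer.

k = 3

obs 1: x=1 → posterior Inverse-Gamma(2, 12)
obs 2: x=0 → posterior Inverse-Gamma(5/2, 25/2)
obs 3: x=0 → posterior Inverse-Gamma(3, 13)
obs 4: x=1 → posterior Inverse-Gamma(7/2, 15)
obs 5: x=4 → posterior Inverse-Gamma(4, 55/2)
obs 6: x=-1 → posterior Inverse-Gamma(9/2, 55/2)
obs 7: x=5 → posterior Inverse-Gamma(5, 91/2)
obs 8: x=-1 → posterior Inverse-Gamma(11/2, 91/2)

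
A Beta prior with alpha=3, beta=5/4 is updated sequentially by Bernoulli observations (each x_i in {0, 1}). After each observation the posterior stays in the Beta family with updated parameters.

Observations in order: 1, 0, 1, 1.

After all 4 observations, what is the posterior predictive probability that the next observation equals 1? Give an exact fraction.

8/11

obs 1: x=1 → posterior Beta(4, 5/4)
obs 2: x=0 → posterior Beta(4, 9/4)
obs 3: x=1 → posterior Beta(5, 9/4)
obs 4: x=1 → posterior Beta(6, 9/4)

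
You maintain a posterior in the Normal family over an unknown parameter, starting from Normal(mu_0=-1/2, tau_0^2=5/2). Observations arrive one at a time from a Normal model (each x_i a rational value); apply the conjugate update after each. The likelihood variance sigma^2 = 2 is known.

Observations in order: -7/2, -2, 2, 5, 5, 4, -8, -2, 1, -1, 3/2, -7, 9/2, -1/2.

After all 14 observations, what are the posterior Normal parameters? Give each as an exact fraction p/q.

obs 1: x=-7/2 → posterior Normal(-13/6, 10/9)
obs 2: x=-2 → posterior Normal(-59/28, 5/7)
obs 3: x=2 → posterior Normal(-39/38, 10/19)
obs 4: x=5 → posterior Normal(11/48, 5/12)
obs 5: x=5 → posterior Normal(61/58, 10/29)
obs 6: x=4 → posterior Normal(101/68, 5/17)
obs 7: x=-8 → posterior Normal(7/26, 10/39)
obs 8: x=-2 → posterior Normal(1/88, 5/22)
obs 9: x=1 → posterior Normal(11/98, 10/49)
obs 10: x=-1 → posterior Normal(1/108, 5/27)
obs 11: x=3/2 → posterior Normal(8/59, 10/59)
obs 12: x=-7 → posterior Normal(-27/64, 5/32)
obs 13: x=9/2 → posterior Normal(-3/46, 10/69)
obs 14: x=-1/2 → posterior Normal(-7/74, 5/37)

mu_0=-7/74, tau_0^2=5/37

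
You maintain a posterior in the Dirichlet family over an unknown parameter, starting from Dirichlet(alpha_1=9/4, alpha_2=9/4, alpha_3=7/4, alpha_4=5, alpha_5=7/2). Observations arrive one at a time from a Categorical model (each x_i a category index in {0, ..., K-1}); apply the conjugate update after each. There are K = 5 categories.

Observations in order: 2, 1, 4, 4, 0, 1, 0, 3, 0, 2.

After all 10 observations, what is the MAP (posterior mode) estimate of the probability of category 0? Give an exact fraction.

17/79

obs 1: x=2 → posterior Dirichlet(9/4, 9/4, 11/4, 5, 7/2)
obs 2: x=1 → posterior Dirichlet(9/4, 13/4, 11/4, 5, 7/2)
obs 3: x=4 → posterior Dirichlet(9/4, 13/4, 11/4, 5, 9/2)
obs 4: x=4 → posterior Dirichlet(9/4, 13/4, 11/4, 5, 11/2)
obs 5: x=0 → posterior Dirichlet(13/4, 13/4, 11/4, 5, 11/2)
obs 6: x=1 → posterior Dirichlet(13/4, 17/4, 11/4, 5, 11/2)
obs 7: x=0 → posterior Dirichlet(17/4, 17/4, 11/4, 5, 11/2)
obs 8: x=3 → posterior Dirichlet(17/4, 17/4, 11/4, 6, 11/2)
obs 9: x=0 → posterior Dirichlet(21/4, 17/4, 11/4, 6, 11/2)
obs 10: x=2 → posterior Dirichlet(21/4, 17/4, 15/4, 6, 11/2)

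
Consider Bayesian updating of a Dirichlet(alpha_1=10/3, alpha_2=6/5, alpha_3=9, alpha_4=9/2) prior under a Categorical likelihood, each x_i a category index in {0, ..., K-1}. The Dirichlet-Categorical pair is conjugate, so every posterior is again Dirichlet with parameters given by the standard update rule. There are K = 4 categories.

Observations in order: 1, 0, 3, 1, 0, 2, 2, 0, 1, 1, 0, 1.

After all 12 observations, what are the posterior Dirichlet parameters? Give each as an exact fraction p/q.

obs 1: x=1 → posterior Dirichlet(10/3, 11/5, 9, 9/2)
obs 2: x=0 → posterior Dirichlet(13/3, 11/5, 9, 9/2)
obs 3: x=3 → posterior Dirichlet(13/3, 11/5, 9, 11/2)
obs 4: x=1 → posterior Dirichlet(13/3, 16/5, 9, 11/2)
obs 5: x=0 → posterior Dirichlet(16/3, 16/5, 9, 11/2)
obs 6: x=2 → posterior Dirichlet(16/3, 16/5, 10, 11/2)
obs 7: x=2 → posterior Dirichlet(16/3, 16/5, 11, 11/2)
obs 8: x=0 → posterior Dirichlet(19/3, 16/5, 11, 11/2)
obs 9: x=1 → posterior Dirichlet(19/3, 21/5, 11, 11/2)
obs 10: x=1 → posterior Dirichlet(19/3, 26/5, 11, 11/2)
obs 11: x=0 → posterior Dirichlet(22/3, 26/5, 11, 11/2)
obs 12: x=1 → posterior Dirichlet(22/3, 31/5, 11, 11/2)

alpha_1=22/3, alpha_2=31/5, alpha_3=11, alpha_4=11/2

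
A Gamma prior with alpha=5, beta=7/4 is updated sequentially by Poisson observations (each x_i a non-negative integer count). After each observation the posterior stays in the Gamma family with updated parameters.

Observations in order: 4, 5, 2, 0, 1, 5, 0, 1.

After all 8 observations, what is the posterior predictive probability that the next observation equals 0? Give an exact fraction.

obs 1: x=4 → posterior Gamma(9, 11/4)
obs 2: x=5 → posterior Gamma(14, 15/4)
obs 3: x=2 → posterior Gamma(16, 19/4)
obs 4: x=0 → posterior Gamma(16, 23/4)
obs 5: x=1 → posterior Gamma(17, 27/4)
obs 6: x=5 → posterior Gamma(22, 31/4)
obs 7: x=0 → posterior Gamma(22, 35/4)
obs 8: x=1 → posterior Gamma(23, 39/4)

3930845384060594378570153036669740119/37134234731477575983465092780473537507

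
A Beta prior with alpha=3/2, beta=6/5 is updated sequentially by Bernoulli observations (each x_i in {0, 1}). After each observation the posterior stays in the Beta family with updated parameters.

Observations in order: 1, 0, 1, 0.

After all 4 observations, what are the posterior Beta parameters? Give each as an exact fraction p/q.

alpha=7/2, beta=16/5

obs 1: x=1 → posterior Beta(5/2, 6/5)
obs 2: x=0 → posterior Beta(5/2, 11/5)
obs 3: x=1 → posterior Beta(7/2, 11/5)
obs 4: x=0 → posterior Beta(7/2, 16/5)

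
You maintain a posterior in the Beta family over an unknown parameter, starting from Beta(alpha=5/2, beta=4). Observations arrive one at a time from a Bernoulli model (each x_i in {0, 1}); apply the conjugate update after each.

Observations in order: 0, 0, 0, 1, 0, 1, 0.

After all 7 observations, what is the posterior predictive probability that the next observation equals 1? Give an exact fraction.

1/3

obs 1: x=0 → posterior Beta(5/2, 5)
obs 2: x=0 → posterior Beta(5/2, 6)
obs 3: x=0 → posterior Beta(5/2, 7)
obs 4: x=1 → posterior Beta(7/2, 7)
obs 5: x=0 → posterior Beta(7/2, 8)
obs 6: x=1 → posterior Beta(9/2, 8)
obs 7: x=0 → posterior Beta(9/2, 9)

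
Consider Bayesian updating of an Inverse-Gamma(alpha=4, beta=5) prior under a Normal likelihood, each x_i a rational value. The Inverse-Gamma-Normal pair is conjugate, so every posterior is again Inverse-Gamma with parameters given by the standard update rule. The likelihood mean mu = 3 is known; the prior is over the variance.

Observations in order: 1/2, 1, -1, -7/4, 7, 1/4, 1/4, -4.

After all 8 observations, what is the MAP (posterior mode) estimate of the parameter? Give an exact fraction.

247/32

obs 1: x=1/2 → posterior Inverse-Gamma(9/2, 65/8)
obs 2: x=1 → posterior Inverse-Gamma(5, 81/8)
obs 3: x=-1 → posterior Inverse-Gamma(11/2, 145/8)
obs 4: x=-7/4 → posterior Inverse-Gamma(6, 941/32)
obs 5: x=7 → posterior Inverse-Gamma(13/2, 1197/32)
obs 6: x=1/4 → posterior Inverse-Gamma(7, 659/16)
obs 7: x=1/4 → posterior Inverse-Gamma(15/2, 1439/32)
obs 8: x=-4 → posterior Inverse-Gamma(8, 2223/32)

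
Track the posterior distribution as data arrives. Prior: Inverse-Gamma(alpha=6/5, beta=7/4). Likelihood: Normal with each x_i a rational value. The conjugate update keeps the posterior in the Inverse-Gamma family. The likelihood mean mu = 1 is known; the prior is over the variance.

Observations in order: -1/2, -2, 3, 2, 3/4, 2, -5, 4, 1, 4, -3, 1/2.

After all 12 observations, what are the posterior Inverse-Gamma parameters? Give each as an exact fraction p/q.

alpha=36/5, beta=1457/32

obs 1: x=-1/2 → posterior Inverse-Gamma(17/10, 23/8)
obs 2: x=-2 → posterior Inverse-Gamma(11/5, 59/8)
obs 3: x=3 → posterior Inverse-Gamma(27/10, 75/8)
obs 4: x=2 → posterior Inverse-Gamma(16/5, 79/8)
obs 5: x=3/4 → posterior Inverse-Gamma(37/10, 317/32)
obs 6: x=2 → posterior Inverse-Gamma(21/5, 333/32)
obs 7: x=-5 → posterior Inverse-Gamma(47/10, 909/32)
obs 8: x=4 → posterior Inverse-Gamma(26/5, 1053/32)
obs 9: x=1 → posterior Inverse-Gamma(57/10, 1053/32)
obs 10: x=4 → posterior Inverse-Gamma(31/5, 1197/32)
obs 11: x=-3 → posterior Inverse-Gamma(67/10, 1453/32)
obs 12: x=1/2 → posterior Inverse-Gamma(36/5, 1457/32)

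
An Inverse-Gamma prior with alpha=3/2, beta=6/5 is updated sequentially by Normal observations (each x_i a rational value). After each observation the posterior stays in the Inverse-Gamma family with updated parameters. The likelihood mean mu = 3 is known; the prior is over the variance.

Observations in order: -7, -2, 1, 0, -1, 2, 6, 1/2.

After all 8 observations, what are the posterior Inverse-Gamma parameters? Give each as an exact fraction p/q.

alpha=11/2, beta=3453/40

obs 1: x=-7 → posterior Inverse-Gamma(2, 256/5)
obs 2: x=-2 → posterior Inverse-Gamma(5/2, 637/10)
obs 3: x=1 → posterior Inverse-Gamma(3, 657/10)
obs 4: x=0 → posterior Inverse-Gamma(7/2, 351/5)
obs 5: x=-1 → posterior Inverse-Gamma(4, 391/5)
obs 6: x=2 → posterior Inverse-Gamma(9/2, 787/10)
obs 7: x=6 → posterior Inverse-Gamma(5, 416/5)
obs 8: x=1/2 → posterior Inverse-Gamma(11/2, 3453/40)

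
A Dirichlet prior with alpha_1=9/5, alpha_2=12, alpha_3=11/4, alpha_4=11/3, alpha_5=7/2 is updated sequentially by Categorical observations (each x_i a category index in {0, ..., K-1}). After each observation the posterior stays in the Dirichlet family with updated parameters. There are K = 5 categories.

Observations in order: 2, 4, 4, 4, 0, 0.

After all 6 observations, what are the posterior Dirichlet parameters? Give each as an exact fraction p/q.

obs 1: x=2 → posterior Dirichlet(9/5, 12, 15/4, 11/3, 7/2)
obs 2: x=4 → posterior Dirichlet(9/5, 12, 15/4, 11/3, 9/2)
obs 3: x=4 → posterior Dirichlet(9/5, 12, 15/4, 11/3, 11/2)
obs 4: x=4 → posterior Dirichlet(9/5, 12, 15/4, 11/3, 13/2)
obs 5: x=0 → posterior Dirichlet(14/5, 12, 15/4, 11/3, 13/2)
obs 6: x=0 → posterior Dirichlet(19/5, 12, 15/4, 11/3, 13/2)

alpha_1=19/5, alpha_2=12, alpha_3=15/4, alpha_4=11/3, alpha_5=13/2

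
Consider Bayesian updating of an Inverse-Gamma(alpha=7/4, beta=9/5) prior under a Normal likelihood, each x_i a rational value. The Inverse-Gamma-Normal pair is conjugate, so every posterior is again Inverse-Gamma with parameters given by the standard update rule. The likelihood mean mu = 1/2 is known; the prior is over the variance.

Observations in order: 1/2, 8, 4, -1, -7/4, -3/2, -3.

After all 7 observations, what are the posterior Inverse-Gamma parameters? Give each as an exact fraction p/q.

obs 1: x=1/2 → posterior Inverse-Gamma(9/4, 9/5)
obs 2: x=8 → posterior Inverse-Gamma(11/4, 1197/40)
obs 3: x=4 → posterior Inverse-Gamma(13/4, 721/20)
obs 4: x=-1 → posterior Inverse-Gamma(15/4, 1487/40)
obs 5: x=-7/4 → posterior Inverse-Gamma(17/4, 6353/160)
obs 6: x=-3/2 → posterior Inverse-Gamma(19/4, 6673/160)
obs 7: x=-3 → posterior Inverse-Gamma(21/4, 7653/160)

alpha=21/4, beta=7653/160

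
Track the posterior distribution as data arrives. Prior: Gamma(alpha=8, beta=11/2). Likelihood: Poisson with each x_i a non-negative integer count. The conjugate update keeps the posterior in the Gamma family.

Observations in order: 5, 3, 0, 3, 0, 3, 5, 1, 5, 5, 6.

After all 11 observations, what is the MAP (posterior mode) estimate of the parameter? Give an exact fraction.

obs 1: x=5 → posterior Gamma(13, 13/2)
obs 2: x=3 → posterior Gamma(16, 15/2)
obs 3: x=0 → posterior Gamma(16, 17/2)
obs 4: x=3 → posterior Gamma(19, 19/2)
obs 5: x=0 → posterior Gamma(19, 21/2)
obs 6: x=3 → posterior Gamma(22, 23/2)
obs 7: x=5 → posterior Gamma(27, 25/2)
obs 8: x=1 → posterior Gamma(28, 27/2)
obs 9: x=5 → posterior Gamma(33, 29/2)
obs 10: x=5 → posterior Gamma(38, 31/2)
obs 11: x=6 → posterior Gamma(44, 33/2)

86/33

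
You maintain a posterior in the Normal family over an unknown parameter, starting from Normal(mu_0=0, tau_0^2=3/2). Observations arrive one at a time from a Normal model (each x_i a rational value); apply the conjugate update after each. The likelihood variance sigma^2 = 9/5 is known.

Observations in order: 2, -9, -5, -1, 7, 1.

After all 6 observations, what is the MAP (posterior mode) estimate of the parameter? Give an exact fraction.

obs 1: x=2 → posterior Normal(10/11, 9/11)
obs 2: x=-9 → posterior Normal(-35/16, 9/16)
obs 3: x=-5 → posterior Normal(-20/7, 3/7)
obs 4: x=-1 → posterior Normal(-5/2, 9/26)
obs 5: x=7 → posterior Normal(-30/31, 9/31)
obs 6: x=1 → posterior Normal(-25/36, 1/4)

-25/36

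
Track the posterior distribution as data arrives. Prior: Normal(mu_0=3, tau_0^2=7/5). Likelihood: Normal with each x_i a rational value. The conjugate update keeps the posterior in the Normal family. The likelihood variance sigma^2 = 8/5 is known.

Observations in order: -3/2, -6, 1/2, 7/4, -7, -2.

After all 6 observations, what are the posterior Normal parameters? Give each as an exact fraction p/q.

mu_0=-303/200, tau_0^2=28/125

obs 1: x=-3/2 → posterior Normal(9/10, 56/75)
obs 2: x=-6 → posterior Normal(-57/44, 28/55)
obs 3: x=1/2 → posterior Normal(-25/29, 56/145)
obs 4: x=7/4 → posterior Normal(-17/48, 14/45)
obs 5: x=-7 → posterior Normal(-247/172, 56/215)
obs 6: x=-2 → posterior Normal(-303/200, 28/125)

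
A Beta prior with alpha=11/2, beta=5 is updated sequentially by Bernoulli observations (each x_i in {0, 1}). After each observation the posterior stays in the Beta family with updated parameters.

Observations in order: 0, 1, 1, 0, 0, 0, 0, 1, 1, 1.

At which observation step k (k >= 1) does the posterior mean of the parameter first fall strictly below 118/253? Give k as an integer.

obs 1: x=0 → posterior Beta(11/2, 6)
obs 2: x=1 → posterior Beta(13/2, 6)
obs 3: x=1 → posterior Beta(15/2, 6)
obs 4: x=0 → posterior Beta(15/2, 7)
obs 5: x=0 → posterior Beta(15/2, 8)
obs 6: x=0 → posterior Beta(15/2, 9)
obs 7: x=0 → posterior Beta(15/2, 10)
obs 8: x=1 → posterior Beta(17/2, 10)
obs 9: x=1 → posterior Beta(19/2, 10)
obs 10: x=1 → posterior Beta(21/2, 10)

k = 6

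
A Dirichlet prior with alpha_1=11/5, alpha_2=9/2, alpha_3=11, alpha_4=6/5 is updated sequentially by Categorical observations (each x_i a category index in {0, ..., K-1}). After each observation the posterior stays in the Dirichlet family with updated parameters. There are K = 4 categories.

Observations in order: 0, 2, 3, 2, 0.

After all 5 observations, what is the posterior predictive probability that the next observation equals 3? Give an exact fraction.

22/239

obs 1: x=0 → posterior Dirichlet(16/5, 9/2, 11, 6/5)
obs 2: x=2 → posterior Dirichlet(16/5, 9/2, 12, 6/5)
obs 3: x=3 → posterior Dirichlet(16/5, 9/2, 12, 11/5)
obs 4: x=2 → posterior Dirichlet(16/5, 9/2, 13, 11/5)
obs 5: x=0 → posterior Dirichlet(21/5, 9/2, 13, 11/5)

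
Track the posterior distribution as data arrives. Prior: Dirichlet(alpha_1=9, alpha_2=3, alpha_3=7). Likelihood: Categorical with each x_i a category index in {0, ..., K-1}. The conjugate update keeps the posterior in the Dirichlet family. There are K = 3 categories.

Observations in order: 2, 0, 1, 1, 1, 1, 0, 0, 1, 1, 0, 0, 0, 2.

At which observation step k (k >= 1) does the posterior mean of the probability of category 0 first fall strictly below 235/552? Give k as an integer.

k = 5

obs 1: x=2 → posterior Dirichlet(9, 3, 8)
obs 2: x=0 → posterior Dirichlet(10, 3, 8)
obs 3: x=1 → posterior Dirichlet(10, 4, 8)
obs 4: x=1 → posterior Dirichlet(10, 5, 8)
obs 5: x=1 → posterior Dirichlet(10, 6, 8)
obs 6: x=1 → posterior Dirichlet(10, 7, 8)
obs 7: x=0 → posterior Dirichlet(11, 7, 8)
obs 8: x=0 → posterior Dirichlet(12, 7, 8)
obs 9: x=1 → posterior Dirichlet(12, 8, 8)
obs 10: x=1 → posterior Dirichlet(12, 9, 8)
obs 11: x=0 → posterior Dirichlet(13, 9, 8)
obs 12: x=0 → posterior Dirichlet(14, 9, 8)
obs 13: x=0 → posterior Dirichlet(15, 9, 8)
obs 14: x=2 → posterior Dirichlet(15, 9, 9)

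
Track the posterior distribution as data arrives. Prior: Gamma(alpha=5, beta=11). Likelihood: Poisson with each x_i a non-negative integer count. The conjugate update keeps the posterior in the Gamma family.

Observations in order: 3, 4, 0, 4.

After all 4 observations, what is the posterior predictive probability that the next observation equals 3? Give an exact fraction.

obs 1: x=3 → posterior Gamma(8, 12)
obs 2: x=4 → posterior Gamma(12, 13)
obs 3: x=0 → posterior Gamma(12, 14)
obs 4: x=4 → posterior Gamma(16, 15)

334988826141357421875/4722366482869645213696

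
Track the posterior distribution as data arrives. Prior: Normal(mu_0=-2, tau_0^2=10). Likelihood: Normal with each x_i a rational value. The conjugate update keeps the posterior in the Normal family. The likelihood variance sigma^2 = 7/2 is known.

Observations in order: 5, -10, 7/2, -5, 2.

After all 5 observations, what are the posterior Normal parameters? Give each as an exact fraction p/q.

mu_0=-104/107, tau_0^2=70/107

obs 1: x=5 → posterior Normal(86/27, 70/27)
obs 2: x=-10 → posterior Normal(-114/47, 70/47)
obs 3: x=7/2 → posterior Normal(-44/67, 70/67)
obs 4: x=-5 → posterior Normal(-48/29, 70/87)
obs 5: x=2 → posterior Normal(-104/107, 70/107)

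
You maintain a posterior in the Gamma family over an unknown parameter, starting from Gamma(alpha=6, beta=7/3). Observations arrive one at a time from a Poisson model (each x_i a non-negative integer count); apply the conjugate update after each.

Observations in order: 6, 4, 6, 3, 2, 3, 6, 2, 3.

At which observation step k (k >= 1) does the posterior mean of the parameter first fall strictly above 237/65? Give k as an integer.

k = 2

obs 1: x=6 → posterior Gamma(12, 10/3)
obs 2: x=4 → posterior Gamma(16, 13/3)
obs 3: x=6 → posterior Gamma(22, 16/3)
obs 4: x=3 → posterior Gamma(25, 19/3)
obs 5: x=2 → posterior Gamma(27, 22/3)
obs 6: x=3 → posterior Gamma(30, 25/3)
obs 7: x=6 → posterior Gamma(36, 28/3)
obs 8: x=2 → posterior Gamma(38, 31/3)
obs 9: x=3 → posterior Gamma(41, 34/3)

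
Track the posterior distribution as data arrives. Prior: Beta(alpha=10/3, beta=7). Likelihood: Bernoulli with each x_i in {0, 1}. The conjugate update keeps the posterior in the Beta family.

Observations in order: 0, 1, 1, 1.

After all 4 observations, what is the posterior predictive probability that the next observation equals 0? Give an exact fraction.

24/43

obs 1: x=0 → posterior Beta(10/3, 8)
obs 2: x=1 → posterior Beta(13/3, 8)
obs 3: x=1 → posterior Beta(16/3, 8)
obs 4: x=1 → posterior Beta(19/3, 8)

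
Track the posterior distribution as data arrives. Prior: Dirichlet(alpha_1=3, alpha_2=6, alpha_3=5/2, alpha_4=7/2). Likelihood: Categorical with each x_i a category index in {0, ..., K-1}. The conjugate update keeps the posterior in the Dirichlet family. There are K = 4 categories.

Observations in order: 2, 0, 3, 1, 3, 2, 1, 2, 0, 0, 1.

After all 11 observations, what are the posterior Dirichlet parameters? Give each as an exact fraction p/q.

obs 1: x=2 → posterior Dirichlet(3, 6, 7/2, 7/2)
obs 2: x=0 → posterior Dirichlet(4, 6, 7/2, 7/2)
obs 3: x=3 → posterior Dirichlet(4, 6, 7/2, 9/2)
obs 4: x=1 → posterior Dirichlet(4, 7, 7/2, 9/2)
obs 5: x=3 → posterior Dirichlet(4, 7, 7/2, 11/2)
obs 6: x=2 → posterior Dirichlet(4, 7, 9/2, 11/2)
obs 7: x=1 → posterior Dirichlet(4, 8, 9/2, 11/2)
obs 8: x=2 → posterior Dirichlet(4, 8, 11/2, 11/2)
obs 9: x=0 → posterior Dirichlet(5, 8, 11/2, 11/2)
obs 10: x=0 → posterior Dirichlet(6, 8, 11/2, 11/2)
obs 11: x=1 → posterior Dirichlet(6, 9, 11/2, 11/2)

alpha_1=6, alpha_2=9, alpha_3=11/2, alpha_4=11/2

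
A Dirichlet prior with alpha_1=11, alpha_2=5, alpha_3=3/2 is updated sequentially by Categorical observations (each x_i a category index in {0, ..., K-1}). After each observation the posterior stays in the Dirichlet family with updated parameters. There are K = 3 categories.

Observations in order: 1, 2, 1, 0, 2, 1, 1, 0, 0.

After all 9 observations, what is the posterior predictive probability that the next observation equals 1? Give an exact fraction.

18/53

obs 1: x=1 → posterior Dirichlet(11, 6, 3/2)
obs 2: x=2 → posterior Dirichlet(11, 6, 5/2)
obs 3: x=1 → posterior Dirichlet(11, 7, 5/2)
obs 4: x=0 → posterior Dirichlet(12, 7, 5/2)
obs 5: x=2 → posterior Dirichlet(12, 7, 7/2)
obs 6: x=1 → posterior Dirichlet(12, 8, 7/2)
obs 7: x=1 → posterior Dirichlet(12, 9, 7/2)
obs 8: x=0 → posterior Dirichlet(13, 9, 7/2)
obs 9: x=0 → posterior Dirichlet(14, 9, 7/2)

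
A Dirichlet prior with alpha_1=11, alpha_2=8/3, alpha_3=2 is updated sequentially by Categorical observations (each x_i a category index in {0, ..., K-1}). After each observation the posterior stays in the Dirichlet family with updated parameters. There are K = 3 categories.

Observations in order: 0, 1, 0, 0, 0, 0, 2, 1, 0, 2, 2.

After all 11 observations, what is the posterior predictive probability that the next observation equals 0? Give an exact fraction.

obs 1: x=0 → posterior Dirichlet(12, 8/3, 2)
obs 2: x=1 → posterior Dirichlet(12, 11/3, 2)
obs 3: x=0 → posterior Dirichlet(13, 11/3, 2)
obs 4: x=0 → posterior Dirichlet(14, 11/3, 2)
obs 5: x=0 → posterior Dirichlet(15, 11/3, 2)
obs 6: x=0 → posterior Dirichlet(16, 11/3, 2)
obs 7: x=2 → posterior Dirichlet(16, 11/3, 3)
obs 8: x=1 → posterior Dirichlet(16, 14/3, 3)
obs 9: x=0 → posterior Dirichlet(17, 14/3, 3)
obs 10: x=2 → posterior Dirichlet(17, 14/3, 4)
obs 11: x=2 → posterior Dirichlet(17, 14/3, 5)

51/80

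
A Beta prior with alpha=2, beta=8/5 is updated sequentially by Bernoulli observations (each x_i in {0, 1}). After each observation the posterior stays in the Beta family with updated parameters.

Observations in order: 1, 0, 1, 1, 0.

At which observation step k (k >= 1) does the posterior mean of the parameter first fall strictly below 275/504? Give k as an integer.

k = 2

obs 1: x=1 → posterior Beta(3, 8/5)
obs 2: x=0 → posterior Beta(3, 13/5)
obs 3: x=1 → posterior Beta(4, 13/5)
obs 4: x=1 → posterior Beta(5, 13/5)
obs 5: x=0 → posterior Beta(5, 18/5)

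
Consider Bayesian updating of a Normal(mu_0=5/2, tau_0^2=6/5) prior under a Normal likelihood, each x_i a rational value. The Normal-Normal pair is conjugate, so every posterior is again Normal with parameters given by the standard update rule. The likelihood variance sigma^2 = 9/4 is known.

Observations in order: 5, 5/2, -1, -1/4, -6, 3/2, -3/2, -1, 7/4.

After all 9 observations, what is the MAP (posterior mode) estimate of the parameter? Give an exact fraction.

obs 1: x=5 → posterior Normal(155/46, 18/23)
obs 2: x=5/2 → posterior Normal(195/62, 18/31)
obs 3: x=-1 → posterior Normal(179/78, 6/13)
obs 4: x=-1/4 → posterior Normal(175/94, 18/47)
obs 5: x=-6 → posterior Normal(79/110, 18/55)
obs 6: x=3/2 → posterior Normal(103/126, 2/7)
obs 7: x=-3/2 → posterior Normal(79/142, 18/71)
obs 8: x=-1 → posterior Normal(63/158, 18/79)
obs 9: x=7/4 → posterior Normal(91/174, 6/29)

91/174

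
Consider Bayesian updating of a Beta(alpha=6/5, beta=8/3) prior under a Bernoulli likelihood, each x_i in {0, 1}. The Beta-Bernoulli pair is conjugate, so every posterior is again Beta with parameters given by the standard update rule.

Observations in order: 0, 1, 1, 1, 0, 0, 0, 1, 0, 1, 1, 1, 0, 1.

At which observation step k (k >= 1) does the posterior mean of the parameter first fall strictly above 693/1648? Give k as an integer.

k = 3

obs 1: x=0 → posterior Beta(6/5, 11/3)
obs 2: x=1 → posterior Beta(11/5, 11/3)
obs 3: x=1 → posterior Beta(16/5, 11/3)
obs 4: x=1 → posterior Beta(21/5, 11/3)
obs 5: x=0 → posterior Beta(21/5, 14/3)
obs 6: x=0 → posterior Beta(21/5, 17/3)
obs 7: x=0 → posterior Beta(21/5, 20/3)
obs 8: x=1 → posterior Beta(26/5, 20/3)
obs 9: x=0 → posterior Beta(26/5, 23/3)
obs 10: x=1 → posterior Beta(31/5, 23/3)
obs 11: x=1 → posterior Beta(36/5, 23/3)
obs 12: x=1 → posterior Beta(41/5, 23/3)
obs 13: x=0 → posterior Beta(41/5, 26/3)
obs 14: x=1 → posterior Beta(46/5, 26/3)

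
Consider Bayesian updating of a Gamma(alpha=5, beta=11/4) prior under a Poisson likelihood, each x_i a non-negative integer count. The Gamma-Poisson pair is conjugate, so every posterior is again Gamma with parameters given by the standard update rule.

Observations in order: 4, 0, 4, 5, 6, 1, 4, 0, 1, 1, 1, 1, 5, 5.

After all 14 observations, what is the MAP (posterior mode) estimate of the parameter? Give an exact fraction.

obs 1: x=4 → posterior Gamma(9, 15/4)
obs 2: x=0 → posterior Gamma(9, 19/4)
obs 3: x=4 → posterior Gamma(13, 23/4)
obs 4: x=5 → posterior Gamma(18, 27/4)
obs 5: x=6 → posterior Gamma(24, 31/4)
obs 6: x=1 → posterior Gamma(25, 35/4)
obs 7: x=4 → posterior Gamma(29, 39/4)
obs 8: x=0 → posterior Gamma(29, 43/4)
obs 9: x=1 → posterior Gamma(30, 47/4)
obs 10: x=1 → posterior Gamma(31, 51/4)
obs 11: x=1 → posterior Gamma(32, 55/4)
obs 12: x=1 → posterior Gamma(33, 59/4)
obs 13: x=5 → posterior Gamma(38, 63/4)
obs 14: x=5 → posterior Gamma(43, 67/4)

168/67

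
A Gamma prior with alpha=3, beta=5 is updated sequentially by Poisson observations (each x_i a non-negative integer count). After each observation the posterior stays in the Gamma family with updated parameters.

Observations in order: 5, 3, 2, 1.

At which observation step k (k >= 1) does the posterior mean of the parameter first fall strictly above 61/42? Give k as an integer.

obs 1: x=5 → posterior Gamma(8, 6)
obs 2: x=3 → posterior Gamma(11, 7)
obs 3: x=2 → posterior Gamma(13, 8)
obs 4: x=1 → posterior Gamma(14, 9)

k = 2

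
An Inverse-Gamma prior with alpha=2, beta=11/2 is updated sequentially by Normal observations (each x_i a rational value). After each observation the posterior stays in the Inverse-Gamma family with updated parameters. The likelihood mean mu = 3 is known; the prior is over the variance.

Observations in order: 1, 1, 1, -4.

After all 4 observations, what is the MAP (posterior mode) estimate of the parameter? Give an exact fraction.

36/5

obs 1: x=1 → posterior Inverse-Gamma(5/2, 15/2)
obs 2: x=1 → posterior Inverse-Gamma(3, 19/2)
obs 3: x=1 → posterior Inverse-Gamma(7/2, 23/2)
obs 4: x=-4 → posterior Inverse-Gamma(4, 36)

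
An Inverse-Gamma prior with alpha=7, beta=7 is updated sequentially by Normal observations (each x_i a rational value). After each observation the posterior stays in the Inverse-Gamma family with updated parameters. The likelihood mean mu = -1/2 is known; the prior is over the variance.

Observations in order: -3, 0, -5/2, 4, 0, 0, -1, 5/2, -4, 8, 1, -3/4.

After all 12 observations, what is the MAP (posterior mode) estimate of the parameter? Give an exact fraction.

323/64

obs 1: x=-3 → posterior Inverse-Gamma(15/2, 81/8)
obs 2: x=0 → posterior Inverse-Gamma(8, 41/4)
obs 3: x=-5/2 → posterior Inverse-Gamma(17/2, 49/4)
obs 4: x=4 → posterior Inverse-Gamma(9, 179/8)
obs 5: x=0 → posterior Inverse-Gamma(19/2, 45/2)
obs 6: x=0 → posterior Inverse-Gamma(10, 181/8)
obs 7: x=-1 → posterior Inverse-Gamma(21/2, 91/4)
obs 8: x=5/2 → posterior Inverse-Gamma(11, 109/4)
obs 9: x=-4 → posterior Inverse-Gamma(23/2, 267/8)
obs 10: x=8 → posterior Inverse-Gamma(12, 139/2)
obs 11: x=1 → posterior Inverse-Gamma(25/2, 565/8)
obs 12: x=-3/4 → posterior Inverse-Gamma(13, 2261/32)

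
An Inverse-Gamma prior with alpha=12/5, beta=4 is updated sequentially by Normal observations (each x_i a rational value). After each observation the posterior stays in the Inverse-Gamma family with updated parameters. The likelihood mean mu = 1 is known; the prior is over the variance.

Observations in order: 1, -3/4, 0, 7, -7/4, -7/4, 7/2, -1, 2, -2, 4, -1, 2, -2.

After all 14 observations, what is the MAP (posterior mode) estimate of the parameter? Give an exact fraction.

obs 1: x=1 → posterior Inverse-Gamma(29/10, 4)
obs 2: x=-3/4 → posterior Inverse-Gamma(17/5, 177/32)
obs 3: x=0 → posterior Inverse-Gamma(39/10, 193/32)
obs 4: x=7 → posterior Inverse-Gamma(22/5, 769/32)
obs 5: x=-7/4 → posterior Inverse-Gamma(49/10, 445/16)
obs 6: x=-7/4 → posterior Inverse-Gamma(27/5, 1011/32)
obs 7: x=7/2 → posterior Inverse-Gamma(59/10, 1111/32)
obs 8: x=-1 → posterior Inverse-Gamma(32/5, 1175/32)
obs 9: x=2 → posterior Inverse-Gamma(69/10, 1191/32)
obs 10: x=-2 → posterior Inverse-Gamma(37/5, 1335/32)
obs 11: x=4 → posterior Inverse-Gamma(79/10, 1479/32)
obs 12: x=-1 → posterior Inverse-Gamma(42/5, 1543/32)
obs 13: x=2 → posterior Inverse-Gamma(89/10, 1559/32)
obs 14: x=-2 → posterior Inverse-Gamma(47/5, 1703/32)

655/128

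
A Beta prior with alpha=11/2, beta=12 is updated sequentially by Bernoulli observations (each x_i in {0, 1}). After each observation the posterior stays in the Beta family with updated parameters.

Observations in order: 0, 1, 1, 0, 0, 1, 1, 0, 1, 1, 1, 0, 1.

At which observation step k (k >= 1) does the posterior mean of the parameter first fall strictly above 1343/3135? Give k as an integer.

k = 11

obs 1: x=0 → posterior Beta(11/2, 13)
obs 2: x=1 → posterior Beta(13/2, 13)
obs 3: x=1 → posterior Beta(15/2, 13)
obs 4: x=0 → posterior Beta(15/2, 14)
obs 5: x=0 → posterior Beta(15/2, 15)
obs 6: x=1 → posterior Beta(17/2, 15)
obs 7: x=1 → posterior Beta(19/2, 15)
obs 8: x=0 → posterior Beta(19/2, 16)
obs 9: x=1 → posterior Beta(21/2, 16)
obs 10: x=1 → posterior Beta(23/2, 16)
obs 11: x=1 → posterior Beta(25/2, 16)
obs 12: x=0 → posterior Beta(25/2, 17)
obs 13: x=1 → posterior Beta(27/2, 17)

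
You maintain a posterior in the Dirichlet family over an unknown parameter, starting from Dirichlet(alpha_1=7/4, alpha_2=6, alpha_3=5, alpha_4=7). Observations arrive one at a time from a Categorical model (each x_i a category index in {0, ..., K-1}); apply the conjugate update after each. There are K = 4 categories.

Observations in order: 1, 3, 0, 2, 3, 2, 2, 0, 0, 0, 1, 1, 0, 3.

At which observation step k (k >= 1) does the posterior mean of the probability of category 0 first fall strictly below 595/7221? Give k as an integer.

obs 1: x=1 → posterior Dirichlet(7/4, 7, 5, 7)
obs 2: x=3 → posterior Dirichlet(7/4, 7, 5, 8)
obs 3: x=0 → posterior Dirichlet(11/4, 7, 5, 8)
obs 4: x=2 → posterior Dirichlet(11/4, 7, 6, 8)
obs 5: x=3 → posterior Dirichlet(11/4, 7, 6, 9)
obs 6: x=2 → posterior Dirichlet(11/4, 7, 7, 9)
obs 7: x=2 → posterior Dirichlet(11/4, 7, 8, 9)
obs 8: x=0 → posterior Dirichlet(15/4, 7, 8, 9)
obs 9: x=0 → posterior Dirichlet(19/4, 7, 8, 9)
obs 10: x=0 → posterior Dirichlet(23/4, 7, 8, 9)
obs 11: x=1 → posterior Dirichlet(23/4, 8, 8, 9)
obs 12: x=1 → posterior Dirichlet(23/4, 9, 8, 9)
obs 13: x=0 → posterior Dirichlet(27/4, 9, 8, 9)
obs 14: x=3 → posterior Dirichlet(27/4, 9, 8, 10)

k = 2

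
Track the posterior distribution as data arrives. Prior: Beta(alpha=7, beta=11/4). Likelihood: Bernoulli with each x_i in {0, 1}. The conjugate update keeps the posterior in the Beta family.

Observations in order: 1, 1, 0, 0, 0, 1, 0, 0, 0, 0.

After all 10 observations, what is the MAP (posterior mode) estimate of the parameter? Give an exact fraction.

36/71

obs 1: x=1 → posterior Beta(8, 11/4)
obs 2: x=1 → posterior Beta(9, 11/4)
obs 3: x=0 → posterior Beta(9, 15/4)
obs 4: x=0 → posterior Beta(9, 19/4)
obs 5: x=0 → posterior Beta(9, 23/4)
obs 6: x=1 → posterior Beta(10, 23/4)
obs 7: x=0 → posterior Beta(10, 27/4)
obs 8: x=0 → posterior Beta(10, 31/4)
obs 9: x=0 → posterior Beta(10, 35/4)
obs 10: x=0 → posterior Beta(10, 39/4)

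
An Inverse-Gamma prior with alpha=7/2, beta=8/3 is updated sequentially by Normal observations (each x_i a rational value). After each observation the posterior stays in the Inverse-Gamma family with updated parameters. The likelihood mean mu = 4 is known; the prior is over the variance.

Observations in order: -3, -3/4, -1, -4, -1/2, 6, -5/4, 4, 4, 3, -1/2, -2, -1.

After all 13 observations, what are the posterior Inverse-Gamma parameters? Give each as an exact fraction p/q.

obs 1: x=-3 → posterior Inverse-Gamma(4, 163/6)
obs 2: x=-3/4 → posterior Inverse-Gamma(9/2, 3691/96)
obs 3: x=-1 → posterior Inverse-Gamma(5, 4891/96)
obs 4: x=-4 → posterior Inverse-Gamma(11/2, 7963/96)
obs 5: x=-1/2 → posterior Inverse-Gamma(6, 8935/96)
obs 6: x=6 → posterior Inverse-Gamma(13/2, 9127/96)
obs 7: x=-5/4 → posterior Inverse-Gamma(7, 5225/48)
obs 8: x=4 → posterior Inverse-Gamma(15/2, 5225/48)
obs 9: x=4 → posterior Inverse-Gamma(8, 5225/48)
obs 10: x=3 → posterior Inverse-Gamma(17/2, 5249/48)
obs 11: x=-1/2 → posterior Inverse-Gamma(9, 5735/48)
obs 12: x=-2 → posterior Inverse-Gamma(19/2, 6599/48)
obs 13: x=-1 → posterior Inverse-Gamma(10, 7199/48)

alpha=10, beta=7199/48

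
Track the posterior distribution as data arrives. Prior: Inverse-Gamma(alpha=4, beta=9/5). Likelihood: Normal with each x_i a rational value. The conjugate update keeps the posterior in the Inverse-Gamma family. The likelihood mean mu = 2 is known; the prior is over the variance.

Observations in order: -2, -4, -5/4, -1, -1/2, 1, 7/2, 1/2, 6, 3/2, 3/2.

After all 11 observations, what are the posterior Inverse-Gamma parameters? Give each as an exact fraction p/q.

obs 1: x=-2 → posterior Inverse-Gamma(9/2, 49/5)
obs 2: x=-4 → posterior Inverse-Gamma(5, 139/5)
obs 3: x=-5/4 → posterior Inverse-Gamma(11/2, 5293/160)
obs 4: x=-1 → posterior Inverse-Gamma(6, 6013/160)
obs 5: x=-1/2 → posterior Inverse-Gamma(13/2, 6513/160)
obs 6: x=1 → posterior Inverse-Gamma(7, 6593/160)
obs 7: x=7/2 → posterior Inverse-Gamma(15/2, 6773/160)
obs 8: x=1/2 → posterior Inverse-Gamma(8, 6953/160)
obs 9: x=6 → posterior Inverse-Gamma(17/2, 8233/160)
obs 10: x=3/2 → posterior Inverse-Gamma(9, 8253/160)
obs 11: x=3/2 → posterior Inverse-Gamma(19/2, 8273/160)

alpha=19/2, beta=8273/160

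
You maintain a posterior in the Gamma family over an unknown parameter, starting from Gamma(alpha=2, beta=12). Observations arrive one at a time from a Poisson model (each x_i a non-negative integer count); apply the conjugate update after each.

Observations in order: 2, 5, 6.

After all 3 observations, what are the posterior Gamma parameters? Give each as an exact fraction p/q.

obs 1: x=2 → posterior Gamma(4, 13)
obs 2: x=5 → posterior Gamma(9, 14)
obs 3: x=6 → posterior Gamma(15, 15)

alpha=15, beta=15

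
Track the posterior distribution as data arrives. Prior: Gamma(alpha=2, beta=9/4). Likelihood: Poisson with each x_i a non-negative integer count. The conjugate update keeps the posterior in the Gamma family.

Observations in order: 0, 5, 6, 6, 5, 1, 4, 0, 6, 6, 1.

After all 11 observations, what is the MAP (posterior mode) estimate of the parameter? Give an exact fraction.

164/53

obs 1: x=0 → posterior Gamma(2, 13/4)
obs 2: x=5 → posterior Gamma(7, 17/4)
obs 3: x=6 → posterior Gamma(13, 21/4)
obs 4: x=6 → posterior Gamma(19, 25/4)
obs 5: x=5 → posterior Gamma(24, 29/4)
obs 6: x=1 → posterior Gamma(25, 33/4)
obs 7: x=4 → posterior Gamma(29, 37/4)
obs 8: x=0 → posterior Gamma(29, 41/4)
obs 9: x=6 → posterior Gamma(35, 45/4)
obs 10: x=6 → posterior Gamma(41, 49/4)
obs 11: x=1 → posterior Gamma(42, 53/4)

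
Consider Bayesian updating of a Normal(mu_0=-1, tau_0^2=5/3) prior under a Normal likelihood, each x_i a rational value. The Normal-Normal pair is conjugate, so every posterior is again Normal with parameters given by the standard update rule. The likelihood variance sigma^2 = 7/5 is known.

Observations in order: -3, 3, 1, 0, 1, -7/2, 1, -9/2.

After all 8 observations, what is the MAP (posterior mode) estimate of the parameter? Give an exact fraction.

-146/221

obs 1: x=-3 → posterior Normal(-48/23, 35/46)
obs 2: x=3 → posterior Normal(-21/71, 35/71)
obs 3: x=1 → posterior Normal(1/24, 35/96)
obs 4: x=0 → posterior Normal(4/121, 35/121)
obs 5: x=1 → posterior Normal(29/146, 35/146)
obs 6: x=-7/2 → posterior Normal(-13/38, 35/171)
obs 7: x=1 → posterior Normal(-67/392, 5/28)
obs 8: x=-9/2 → posterior Normal(-146/221, 35/221)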